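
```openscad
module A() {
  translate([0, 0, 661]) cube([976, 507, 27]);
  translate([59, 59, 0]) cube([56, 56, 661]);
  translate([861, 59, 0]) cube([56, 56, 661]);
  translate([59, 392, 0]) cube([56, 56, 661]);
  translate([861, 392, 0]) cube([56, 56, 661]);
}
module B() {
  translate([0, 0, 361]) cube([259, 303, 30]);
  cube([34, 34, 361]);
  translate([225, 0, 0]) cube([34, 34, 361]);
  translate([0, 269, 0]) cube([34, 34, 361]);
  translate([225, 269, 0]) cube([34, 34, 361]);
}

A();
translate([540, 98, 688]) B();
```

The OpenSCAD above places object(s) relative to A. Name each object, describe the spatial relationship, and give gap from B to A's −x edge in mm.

The stool's min-x is at 540; the table's min-x is 0; gap = 540 mm.

A is a table. B is a stool. The stool is on top of the table. The gap from the stool to the table's −x edge is 540 mm.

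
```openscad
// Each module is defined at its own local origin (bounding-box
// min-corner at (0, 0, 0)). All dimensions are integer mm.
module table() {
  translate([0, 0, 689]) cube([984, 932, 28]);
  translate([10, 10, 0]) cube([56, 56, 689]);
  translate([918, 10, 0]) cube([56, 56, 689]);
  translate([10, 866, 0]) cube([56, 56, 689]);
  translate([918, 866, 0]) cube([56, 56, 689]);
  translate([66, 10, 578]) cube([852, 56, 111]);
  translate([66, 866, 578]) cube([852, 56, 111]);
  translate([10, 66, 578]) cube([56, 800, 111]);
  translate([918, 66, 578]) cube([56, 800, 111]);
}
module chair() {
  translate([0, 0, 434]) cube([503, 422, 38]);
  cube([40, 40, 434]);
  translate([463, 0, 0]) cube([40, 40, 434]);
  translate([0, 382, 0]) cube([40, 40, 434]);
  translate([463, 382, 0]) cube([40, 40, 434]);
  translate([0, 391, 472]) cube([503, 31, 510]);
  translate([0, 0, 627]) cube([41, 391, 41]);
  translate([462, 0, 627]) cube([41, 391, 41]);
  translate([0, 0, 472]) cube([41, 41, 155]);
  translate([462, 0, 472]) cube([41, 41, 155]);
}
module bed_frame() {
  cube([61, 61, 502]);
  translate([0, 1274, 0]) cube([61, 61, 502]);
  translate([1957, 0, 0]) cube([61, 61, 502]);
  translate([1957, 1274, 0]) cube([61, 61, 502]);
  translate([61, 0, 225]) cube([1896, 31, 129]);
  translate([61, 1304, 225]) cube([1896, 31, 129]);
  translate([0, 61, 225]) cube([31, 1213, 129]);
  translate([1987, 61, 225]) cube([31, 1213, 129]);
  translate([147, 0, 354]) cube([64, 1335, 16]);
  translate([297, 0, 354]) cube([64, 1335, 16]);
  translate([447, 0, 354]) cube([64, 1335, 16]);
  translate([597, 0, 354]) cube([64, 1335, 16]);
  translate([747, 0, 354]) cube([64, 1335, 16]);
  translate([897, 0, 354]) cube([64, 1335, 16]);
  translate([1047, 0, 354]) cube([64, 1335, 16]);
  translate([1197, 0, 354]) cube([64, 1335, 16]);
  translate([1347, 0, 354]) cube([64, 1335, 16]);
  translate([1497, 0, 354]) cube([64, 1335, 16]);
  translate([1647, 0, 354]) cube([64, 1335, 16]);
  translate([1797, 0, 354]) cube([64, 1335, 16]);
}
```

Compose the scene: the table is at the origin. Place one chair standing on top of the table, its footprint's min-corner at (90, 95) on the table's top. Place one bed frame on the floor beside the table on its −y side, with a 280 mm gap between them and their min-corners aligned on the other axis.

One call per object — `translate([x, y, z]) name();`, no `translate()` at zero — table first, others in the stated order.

table();
translate([90, 95, 717]) chair();
translate([0, -1615, 0]) bed_frame();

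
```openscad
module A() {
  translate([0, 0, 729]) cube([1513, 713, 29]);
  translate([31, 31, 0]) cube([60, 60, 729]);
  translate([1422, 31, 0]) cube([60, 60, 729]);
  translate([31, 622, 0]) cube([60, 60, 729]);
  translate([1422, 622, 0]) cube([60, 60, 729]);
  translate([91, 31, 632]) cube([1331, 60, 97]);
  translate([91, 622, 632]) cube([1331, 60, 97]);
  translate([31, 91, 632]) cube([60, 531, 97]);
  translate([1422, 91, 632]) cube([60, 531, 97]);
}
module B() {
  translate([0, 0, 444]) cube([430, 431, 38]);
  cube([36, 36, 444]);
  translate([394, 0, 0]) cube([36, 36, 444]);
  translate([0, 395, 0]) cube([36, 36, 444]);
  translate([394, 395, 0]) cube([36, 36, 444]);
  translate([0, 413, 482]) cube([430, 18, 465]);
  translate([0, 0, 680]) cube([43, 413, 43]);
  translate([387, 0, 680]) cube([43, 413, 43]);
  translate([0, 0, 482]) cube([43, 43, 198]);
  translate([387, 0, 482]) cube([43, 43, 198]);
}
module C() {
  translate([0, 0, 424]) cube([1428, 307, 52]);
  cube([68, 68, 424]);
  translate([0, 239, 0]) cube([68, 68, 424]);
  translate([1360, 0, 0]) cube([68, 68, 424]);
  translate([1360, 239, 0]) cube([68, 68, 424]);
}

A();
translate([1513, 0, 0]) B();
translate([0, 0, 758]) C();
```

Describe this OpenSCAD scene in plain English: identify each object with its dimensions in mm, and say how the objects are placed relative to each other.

A is a table with a 1513×713 mm rectangular top, 29 mm thick, top surface at z = 758 mm, supported by four 60×60 mm square legs, each inset 31 mm from the nearest pair of top edges, running from the floor. Four apron rails, 60 mm thick and 97 mm tall, run between adjacent legs with their top edges flush with the underside of the top and their outer faces flush with the legs' outer faces.

B is a chair. The seat is a 430×431×38 mm slab with its top at z = 482 mm, on four 36×36 mm corner legs (flush with the seat edges, standing on z = 0). A flat backrest 18 mm thick, 465 mm tall, spans the full seat width and rises from the seat top along its +y edge, rear face flush with the rear of the seat. Two armrests of 43×43 mm section run along each side from the seat's front edge to the front of the backrest, top faces 241 mm above the seat top and outer faces flush with the seat's x-edges; a 43×43 mm post under the front of each armrest stands on the seat at the front corner.

C is a bench: a 1428×307 mm seat slab, 52 mm thick, top at z = 476 mm, on four 68×68 mm square legs flush with the seat corners and standing on z = 0.

The chair is against the table's +x side, with their −y faces flush. The bench is on top of the table.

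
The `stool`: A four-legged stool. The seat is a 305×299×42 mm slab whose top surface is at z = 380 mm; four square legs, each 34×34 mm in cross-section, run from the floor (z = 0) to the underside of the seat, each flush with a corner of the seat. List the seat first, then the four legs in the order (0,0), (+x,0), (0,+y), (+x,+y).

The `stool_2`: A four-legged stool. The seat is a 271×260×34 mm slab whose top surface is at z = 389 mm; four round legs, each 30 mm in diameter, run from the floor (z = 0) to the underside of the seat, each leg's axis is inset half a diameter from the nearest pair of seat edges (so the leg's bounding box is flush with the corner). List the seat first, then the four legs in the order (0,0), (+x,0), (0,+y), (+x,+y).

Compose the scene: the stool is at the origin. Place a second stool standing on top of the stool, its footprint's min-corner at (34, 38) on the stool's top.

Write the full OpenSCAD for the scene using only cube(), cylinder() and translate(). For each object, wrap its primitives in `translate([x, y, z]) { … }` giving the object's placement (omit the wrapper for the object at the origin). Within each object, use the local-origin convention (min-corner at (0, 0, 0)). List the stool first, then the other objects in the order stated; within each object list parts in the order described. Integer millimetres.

translate([0, 0, 338]) cube([305, 299, 42]);
cube([34, 34, 338]);
translate([271, 0, 0]) cube([34, 34, 338]);
translate([0, 265, 0]) cube([34, 34, 338]);
translate([271, 265, 0]) cube([34, 34, 338]);
translate([34, 38, 380]) {
  translate([0, 0, 355]) cube([271, 260, 34]);
  translate([15, 15, 0]) cylinder(h = 355, r = 15);
  translate([256, 15, 0]) cylinder(h = 355, r = 15);
  translate([15, 245, 0]) cylinder(h = 355, r = 15);
  translate([256, 245, 0]) cylinder(h = 355, r = 15);
}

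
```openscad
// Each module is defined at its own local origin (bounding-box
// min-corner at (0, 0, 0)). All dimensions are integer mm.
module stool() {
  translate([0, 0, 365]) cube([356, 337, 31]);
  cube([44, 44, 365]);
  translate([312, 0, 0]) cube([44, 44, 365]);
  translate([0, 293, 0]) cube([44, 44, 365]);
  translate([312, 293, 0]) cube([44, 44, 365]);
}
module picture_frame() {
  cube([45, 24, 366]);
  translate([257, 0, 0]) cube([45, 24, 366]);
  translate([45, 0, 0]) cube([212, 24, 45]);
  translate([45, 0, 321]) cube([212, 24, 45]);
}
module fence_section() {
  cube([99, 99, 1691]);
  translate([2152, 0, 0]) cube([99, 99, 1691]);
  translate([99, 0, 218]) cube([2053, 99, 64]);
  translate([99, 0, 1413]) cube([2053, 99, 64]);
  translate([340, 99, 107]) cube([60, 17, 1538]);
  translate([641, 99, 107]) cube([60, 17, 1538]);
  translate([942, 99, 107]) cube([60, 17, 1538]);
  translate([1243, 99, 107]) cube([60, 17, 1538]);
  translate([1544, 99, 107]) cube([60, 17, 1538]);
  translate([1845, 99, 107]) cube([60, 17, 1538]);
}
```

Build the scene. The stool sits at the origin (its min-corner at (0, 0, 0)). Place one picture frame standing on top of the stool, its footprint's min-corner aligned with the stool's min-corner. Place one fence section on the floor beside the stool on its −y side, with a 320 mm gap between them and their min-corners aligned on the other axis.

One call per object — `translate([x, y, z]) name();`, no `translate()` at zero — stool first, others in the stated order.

stool();
translate([0, 0, 396]) picture_frame();
translate([0, -436, 0]) fence_section();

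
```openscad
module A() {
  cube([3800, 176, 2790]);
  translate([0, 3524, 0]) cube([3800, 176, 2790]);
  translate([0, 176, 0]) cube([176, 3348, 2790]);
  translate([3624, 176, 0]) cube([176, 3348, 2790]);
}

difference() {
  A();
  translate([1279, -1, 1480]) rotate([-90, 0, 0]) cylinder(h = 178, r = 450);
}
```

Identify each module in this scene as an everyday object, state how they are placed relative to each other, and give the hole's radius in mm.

The subtracted cylinder has r = 450 mm.

A is a house frame. The house frame has a circular hole through its front wall. The hole's radius is 450 mm.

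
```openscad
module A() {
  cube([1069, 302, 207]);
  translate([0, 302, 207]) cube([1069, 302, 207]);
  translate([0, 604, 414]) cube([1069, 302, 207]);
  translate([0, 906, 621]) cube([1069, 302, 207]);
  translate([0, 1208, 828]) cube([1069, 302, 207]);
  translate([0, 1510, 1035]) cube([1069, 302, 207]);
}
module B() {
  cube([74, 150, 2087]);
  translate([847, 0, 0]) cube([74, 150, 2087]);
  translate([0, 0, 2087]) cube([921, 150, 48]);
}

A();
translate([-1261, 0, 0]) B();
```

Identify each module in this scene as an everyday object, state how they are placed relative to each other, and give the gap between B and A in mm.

A is a staircase. B is a door frame. The door frame is on the floor beside the staircase on its −x side. The gap between the door frame and the staircase is 340 mm.

The door frame's nearest face is 340 mm from the staircase's −x face.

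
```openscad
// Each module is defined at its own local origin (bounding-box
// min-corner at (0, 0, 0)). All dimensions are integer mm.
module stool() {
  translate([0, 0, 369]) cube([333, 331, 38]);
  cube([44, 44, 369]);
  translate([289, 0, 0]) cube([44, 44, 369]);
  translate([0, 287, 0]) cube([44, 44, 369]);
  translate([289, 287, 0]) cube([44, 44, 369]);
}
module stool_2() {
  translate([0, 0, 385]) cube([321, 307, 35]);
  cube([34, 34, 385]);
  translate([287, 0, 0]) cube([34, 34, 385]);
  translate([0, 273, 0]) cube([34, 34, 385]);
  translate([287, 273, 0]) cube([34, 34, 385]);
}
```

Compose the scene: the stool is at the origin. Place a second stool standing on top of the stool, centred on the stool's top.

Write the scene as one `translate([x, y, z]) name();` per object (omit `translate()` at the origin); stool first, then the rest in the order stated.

stool();
translate([6, 12, 407]) stool_2();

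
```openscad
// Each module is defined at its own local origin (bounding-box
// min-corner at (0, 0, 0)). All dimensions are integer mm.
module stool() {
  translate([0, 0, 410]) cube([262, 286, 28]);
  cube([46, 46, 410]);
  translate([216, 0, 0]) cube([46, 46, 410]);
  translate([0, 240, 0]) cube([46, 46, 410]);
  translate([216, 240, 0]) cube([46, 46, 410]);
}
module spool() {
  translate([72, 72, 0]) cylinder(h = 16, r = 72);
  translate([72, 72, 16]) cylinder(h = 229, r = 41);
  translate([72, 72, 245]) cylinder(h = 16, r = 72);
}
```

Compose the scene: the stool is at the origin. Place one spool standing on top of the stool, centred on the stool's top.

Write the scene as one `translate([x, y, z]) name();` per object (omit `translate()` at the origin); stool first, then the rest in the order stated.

stool();
translate([59, 71, 438]) spool();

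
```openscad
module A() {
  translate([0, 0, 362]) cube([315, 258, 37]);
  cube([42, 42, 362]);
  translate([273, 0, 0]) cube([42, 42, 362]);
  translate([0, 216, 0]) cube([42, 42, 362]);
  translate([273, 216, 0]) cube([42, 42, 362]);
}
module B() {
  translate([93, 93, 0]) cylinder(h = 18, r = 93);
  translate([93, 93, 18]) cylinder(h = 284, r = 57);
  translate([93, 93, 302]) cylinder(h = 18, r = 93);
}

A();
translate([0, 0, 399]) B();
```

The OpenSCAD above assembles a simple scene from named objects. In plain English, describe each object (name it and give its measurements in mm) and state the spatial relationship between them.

A is a four-legged stool. The seat is 315×258 mm, 37 mm thick, top at z = 399 mm. It stands on four square legs, each 42×42 mm in cross-section, from z = 0 to the seat underside, each flush with a corner of the seat.

B is a spool: two coaxial disc flanges of radius 93 mm and thickness 18 mm, joined by a core cylinder of radius 57 mm and height 284 mm. The lower flange rests on z = 0 and the three cylinders share a vertical axis.

The spool is on top of the stool.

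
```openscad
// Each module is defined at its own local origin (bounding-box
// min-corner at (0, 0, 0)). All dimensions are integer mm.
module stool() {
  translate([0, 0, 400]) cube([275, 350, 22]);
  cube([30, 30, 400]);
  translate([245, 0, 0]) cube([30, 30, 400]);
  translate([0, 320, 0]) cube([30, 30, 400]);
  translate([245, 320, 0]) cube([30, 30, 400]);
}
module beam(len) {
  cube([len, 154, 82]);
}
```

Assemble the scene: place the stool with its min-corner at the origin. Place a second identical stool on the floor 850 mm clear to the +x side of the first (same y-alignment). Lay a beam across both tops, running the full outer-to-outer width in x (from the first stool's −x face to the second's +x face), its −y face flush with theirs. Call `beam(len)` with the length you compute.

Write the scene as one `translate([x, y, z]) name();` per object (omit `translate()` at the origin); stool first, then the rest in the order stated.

stool();
translate([1125, 0, 0]) stool();
translate([0, 0, 422]) beam(1400);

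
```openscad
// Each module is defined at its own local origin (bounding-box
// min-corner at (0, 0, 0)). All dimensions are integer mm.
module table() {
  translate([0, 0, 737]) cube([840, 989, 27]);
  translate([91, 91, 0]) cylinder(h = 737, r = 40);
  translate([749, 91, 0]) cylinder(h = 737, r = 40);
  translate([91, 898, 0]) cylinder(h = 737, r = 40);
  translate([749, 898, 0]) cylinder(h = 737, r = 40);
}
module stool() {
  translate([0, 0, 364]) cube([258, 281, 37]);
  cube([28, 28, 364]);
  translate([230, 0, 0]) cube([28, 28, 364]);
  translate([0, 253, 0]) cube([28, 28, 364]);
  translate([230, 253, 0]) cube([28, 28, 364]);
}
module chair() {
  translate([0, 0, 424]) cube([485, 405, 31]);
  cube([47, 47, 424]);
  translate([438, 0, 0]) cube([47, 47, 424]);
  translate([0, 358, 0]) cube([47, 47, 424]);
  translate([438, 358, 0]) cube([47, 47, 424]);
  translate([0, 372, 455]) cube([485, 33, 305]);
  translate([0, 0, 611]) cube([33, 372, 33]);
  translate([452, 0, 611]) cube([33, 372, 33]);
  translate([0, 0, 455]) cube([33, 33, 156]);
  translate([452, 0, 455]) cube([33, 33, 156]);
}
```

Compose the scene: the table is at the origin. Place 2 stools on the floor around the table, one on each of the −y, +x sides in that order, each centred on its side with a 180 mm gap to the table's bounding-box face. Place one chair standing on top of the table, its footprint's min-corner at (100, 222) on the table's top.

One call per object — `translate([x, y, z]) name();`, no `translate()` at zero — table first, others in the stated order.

table();
translate([291, -461, 0]) stool();
translate([1020, 354, 0]) stool();
translate([100, 222, 764]) chair();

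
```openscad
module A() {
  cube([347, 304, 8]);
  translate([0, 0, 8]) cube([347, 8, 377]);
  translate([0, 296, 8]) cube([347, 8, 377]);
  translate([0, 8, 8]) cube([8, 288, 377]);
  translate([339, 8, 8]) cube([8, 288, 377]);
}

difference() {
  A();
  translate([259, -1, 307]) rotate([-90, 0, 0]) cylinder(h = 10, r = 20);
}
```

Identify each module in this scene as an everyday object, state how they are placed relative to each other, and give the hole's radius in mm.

A is an open box. The open box has a circular hole through its front wall. The hole's radius is 20 mm.

The subtracted cylinder has r = 20 mm.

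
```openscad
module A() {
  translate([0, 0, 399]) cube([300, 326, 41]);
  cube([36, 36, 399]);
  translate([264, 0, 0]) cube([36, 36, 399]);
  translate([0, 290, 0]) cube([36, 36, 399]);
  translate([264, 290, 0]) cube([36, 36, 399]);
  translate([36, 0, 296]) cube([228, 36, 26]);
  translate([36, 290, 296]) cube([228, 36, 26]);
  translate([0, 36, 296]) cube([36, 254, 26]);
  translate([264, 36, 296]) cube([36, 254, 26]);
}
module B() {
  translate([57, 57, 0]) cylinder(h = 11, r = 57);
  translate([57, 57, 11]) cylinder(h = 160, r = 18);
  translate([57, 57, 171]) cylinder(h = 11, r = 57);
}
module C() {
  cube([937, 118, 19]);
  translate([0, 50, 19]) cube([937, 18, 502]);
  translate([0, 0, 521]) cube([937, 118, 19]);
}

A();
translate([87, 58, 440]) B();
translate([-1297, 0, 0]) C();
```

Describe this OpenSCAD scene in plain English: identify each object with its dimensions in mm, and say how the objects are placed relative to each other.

A is a four-legged stool. The seat is a 300×326×41 mm slab whose top surface is at z = 440 mm; four square legs, each 36×36 mm in cross-section, run from the floor (z = 0) to the underside of the seat, each flush with a corner of the seat. Four stretchers, 36 mm wide and 26 mm tall, connect adjacent legs with their undersides at z = 296 mm, each running between the inner faces of the legs it joins and aligned with the legs' outer faces on the other axis.

B is a spool: two coaxial disc flanges of radius 57 mm and thickness 11 mm, joined by a core cylinder of radius 18 mm and height 160 mm. The lower flange rests on z = 0 and the three cylinders share a vertical axis.

C is an I-beam lying along x, 937 mm long. Overall section height 540 mm. Two flanges 118 mm wide (y) and 19 mm thick, one on the floor and one at the top; a web 18 mm thick runs between them, centred on the flange width.

The spool is on top of the stool. The I-beam is on the floor beside the stool on its −x side.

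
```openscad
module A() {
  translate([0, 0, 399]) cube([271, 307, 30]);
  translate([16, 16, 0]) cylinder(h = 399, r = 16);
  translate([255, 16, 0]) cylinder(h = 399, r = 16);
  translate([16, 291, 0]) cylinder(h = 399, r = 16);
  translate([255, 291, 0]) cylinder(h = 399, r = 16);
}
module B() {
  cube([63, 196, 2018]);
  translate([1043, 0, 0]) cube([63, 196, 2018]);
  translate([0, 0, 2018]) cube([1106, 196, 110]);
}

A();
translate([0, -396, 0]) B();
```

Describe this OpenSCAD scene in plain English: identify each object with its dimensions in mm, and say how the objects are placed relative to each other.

A is a four-legged stool. The seat is 271×307 mm, 30 mm thick, top at z = 429 mm. It stands on four round legs, each 32 mm in diameter, from z = 0 to the seat underside, each leg's axis is inset half a diameter from the nearest pair of seat edges (so the leg's bounding box is flush with the corner).

B is a door frame. The clear opening is 980 mm wide and 2018 mm high. Two 63 mm wide jambs, 196 mm deep, stand either side of the opening from the floor to the top of the opening. A 110 mm thick head sits across the top of both jambs, spanning the full outside width of the frame.

The door frame is on the floor beside the stool on its −y side.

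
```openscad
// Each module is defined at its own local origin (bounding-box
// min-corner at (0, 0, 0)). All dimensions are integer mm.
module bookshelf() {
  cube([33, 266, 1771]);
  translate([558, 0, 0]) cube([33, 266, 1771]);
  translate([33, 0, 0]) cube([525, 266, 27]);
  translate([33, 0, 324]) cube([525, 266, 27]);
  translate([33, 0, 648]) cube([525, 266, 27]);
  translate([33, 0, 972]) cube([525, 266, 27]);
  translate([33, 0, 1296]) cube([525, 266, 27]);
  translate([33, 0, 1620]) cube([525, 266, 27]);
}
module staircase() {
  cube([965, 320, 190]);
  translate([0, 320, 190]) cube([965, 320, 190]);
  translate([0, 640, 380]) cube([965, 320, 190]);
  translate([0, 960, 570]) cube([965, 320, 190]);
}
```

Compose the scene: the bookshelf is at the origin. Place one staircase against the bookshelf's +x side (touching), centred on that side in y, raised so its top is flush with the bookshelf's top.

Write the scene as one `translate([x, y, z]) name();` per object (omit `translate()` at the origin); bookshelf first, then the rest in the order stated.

bookshelf();
translate([591, -507, 1011]) staircase();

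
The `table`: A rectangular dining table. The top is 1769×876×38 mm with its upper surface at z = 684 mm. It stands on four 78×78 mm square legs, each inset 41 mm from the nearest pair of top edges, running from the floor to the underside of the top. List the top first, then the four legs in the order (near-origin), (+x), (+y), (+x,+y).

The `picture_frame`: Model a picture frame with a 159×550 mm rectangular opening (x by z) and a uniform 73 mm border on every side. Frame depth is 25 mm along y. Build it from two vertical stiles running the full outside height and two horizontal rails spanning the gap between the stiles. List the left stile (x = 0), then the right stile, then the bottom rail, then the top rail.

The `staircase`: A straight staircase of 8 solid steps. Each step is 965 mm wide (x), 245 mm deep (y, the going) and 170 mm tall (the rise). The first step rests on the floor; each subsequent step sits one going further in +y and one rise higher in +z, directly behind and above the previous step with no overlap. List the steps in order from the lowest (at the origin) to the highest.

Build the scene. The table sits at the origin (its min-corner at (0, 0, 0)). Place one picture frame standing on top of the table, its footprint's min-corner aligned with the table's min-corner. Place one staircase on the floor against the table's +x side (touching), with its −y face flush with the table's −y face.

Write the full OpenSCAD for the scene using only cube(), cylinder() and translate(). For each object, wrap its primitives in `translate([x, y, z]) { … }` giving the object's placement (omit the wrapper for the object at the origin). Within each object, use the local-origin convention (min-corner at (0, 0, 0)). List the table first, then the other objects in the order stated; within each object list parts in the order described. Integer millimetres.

translate([0, 0, 646]) cube([1769, 876, 38]);
translate([41, 41, 0]) cube([78, 78, 646]);
translate([1650, 41, 0]) cube([78, 78, 646]);
translate([41, 757, 0]) cube([78, 78, 646]);
translate([1650, 757, 0]) cube([78, 78, 646]);
translate([0, 0, 684]) {
  cube([73, 25, 696]);
  translate([232, 0, 0]) cube([73, 25, 696]);
  translate([73, 0, 0]) cube([159, 25, 73]);
  translate([73, 0, 623]) cube([159, 25, 73]);
}
translate([1769, 0, 0]) {
  cube([965, 245, 170]);
  translate([0, 245, 170]) cube([965, 245, 170]);
  translate([0, 490, 340]) cube([965, 245, 170]);
  translate([0, 735, 510]) cube([965, 245, 170]);
  translate([0, 980, 680]) cube([965, 245, 170]);
  translate([0, 1225, 850]) cube([965, 245, 170]);
  translate([0, 1470, 1020]) cube([965, 245, 170]);
  translate([0, 1715, 1190]) cube([965, 245, 170]);
}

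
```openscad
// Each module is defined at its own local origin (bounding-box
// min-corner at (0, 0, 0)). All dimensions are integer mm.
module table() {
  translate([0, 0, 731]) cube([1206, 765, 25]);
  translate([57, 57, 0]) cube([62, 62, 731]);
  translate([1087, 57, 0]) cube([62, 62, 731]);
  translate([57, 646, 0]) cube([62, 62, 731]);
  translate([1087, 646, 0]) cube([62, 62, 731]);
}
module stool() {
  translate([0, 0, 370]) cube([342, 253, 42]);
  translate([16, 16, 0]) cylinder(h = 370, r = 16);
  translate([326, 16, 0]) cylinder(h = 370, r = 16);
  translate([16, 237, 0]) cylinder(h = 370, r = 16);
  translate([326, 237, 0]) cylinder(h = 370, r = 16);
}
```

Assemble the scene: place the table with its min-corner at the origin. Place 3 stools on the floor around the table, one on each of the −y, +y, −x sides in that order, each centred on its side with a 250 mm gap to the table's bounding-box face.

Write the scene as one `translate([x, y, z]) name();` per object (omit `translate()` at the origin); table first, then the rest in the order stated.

table();
translate([432, -503, 0]) stool();
translate([432, 1015, 0]) stool();
translate([-592, 256, 0]) stool();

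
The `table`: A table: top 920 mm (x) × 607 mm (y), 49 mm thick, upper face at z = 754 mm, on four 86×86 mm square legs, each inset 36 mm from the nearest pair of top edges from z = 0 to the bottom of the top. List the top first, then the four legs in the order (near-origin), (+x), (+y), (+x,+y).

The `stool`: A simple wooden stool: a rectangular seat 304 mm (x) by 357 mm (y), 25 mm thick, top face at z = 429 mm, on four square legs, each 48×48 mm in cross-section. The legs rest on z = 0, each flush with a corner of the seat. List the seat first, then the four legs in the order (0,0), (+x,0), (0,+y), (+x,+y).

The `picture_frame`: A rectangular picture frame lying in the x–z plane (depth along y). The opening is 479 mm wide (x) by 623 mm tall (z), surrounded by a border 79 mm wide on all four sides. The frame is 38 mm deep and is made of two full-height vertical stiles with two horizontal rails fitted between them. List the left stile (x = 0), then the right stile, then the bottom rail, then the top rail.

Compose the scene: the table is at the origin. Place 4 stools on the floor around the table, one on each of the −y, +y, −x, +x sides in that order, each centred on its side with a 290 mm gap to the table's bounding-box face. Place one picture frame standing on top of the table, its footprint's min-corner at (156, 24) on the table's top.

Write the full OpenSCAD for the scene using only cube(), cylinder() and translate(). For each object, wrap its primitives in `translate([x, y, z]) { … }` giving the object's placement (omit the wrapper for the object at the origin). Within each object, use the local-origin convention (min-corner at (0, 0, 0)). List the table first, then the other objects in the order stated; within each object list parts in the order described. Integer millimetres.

translate([0, 0, 705]) cube([920, 607, 49]);
translate([36, 36, 0]) cube([86, 86, 705]);
translate([798, 36, 0]) cube([86, 86, 705]);
translate([36, 485, 0]) cube([86, 86, 705]);
translate([798, 485, 0]) cube([86, 86, 705]);
translate([308, -647, 0]) {
  translate([0, 0, 404]) cube([304, 357, 25]);
  cube([48, 48, 404]);
  translate([256, 0, 0]) cube([48, 48, 404]);
  translate([0, 309, 0]) cube([48, 48, 404]);
  translate([256, 309, 0]) cube([48, 48, 404]);
}
translate([308, 897, 0]) {
  translate([0, 0, 404]) cube([304, 357, 25]);
  cube([48, 48, 404]);
  translate([256, 0, 0]) cube([48, 48, 404]);
  translate([0, 309, 0]) cube([48, 48, 404]);
  translate([256, 309, 0]) cube([48, 48, 404]);
}
translate([-594, 125, 0]) {
  translate([0, 0, 404]) cube([304, 357, 25]);
  cube([48, 48, 404]);
  translate([256, 0, 0]) cube([48, 48, 404]);
  translate([0, 309, 0]) cube([48, 48, 404]);
  translate([256, 309, 0]) cube([48, 48, 404]);
}
translate([1210, 125, 0]) {
  translate([0, 0, 404]) cube([304, 357, 25]);
  cube([48, 48, 404]);
  translate([256, 0, 0]) cube([48, 48, 404]);
  translate([0, 309, 0]) cube([48, 48, 404]);
  translate([256, 309, 0]) cube([48, 48, 404]);
}
translate([156, 24, 754]) {
  cube([79, 38, 781]);
  translate([558, 0, 0]) cube([79, 38, 781]);
  translate([79, 0, 0]) cube([479, 38, 79]);
  translate([79, 0, 702]) cube([479, 38, 79]);
}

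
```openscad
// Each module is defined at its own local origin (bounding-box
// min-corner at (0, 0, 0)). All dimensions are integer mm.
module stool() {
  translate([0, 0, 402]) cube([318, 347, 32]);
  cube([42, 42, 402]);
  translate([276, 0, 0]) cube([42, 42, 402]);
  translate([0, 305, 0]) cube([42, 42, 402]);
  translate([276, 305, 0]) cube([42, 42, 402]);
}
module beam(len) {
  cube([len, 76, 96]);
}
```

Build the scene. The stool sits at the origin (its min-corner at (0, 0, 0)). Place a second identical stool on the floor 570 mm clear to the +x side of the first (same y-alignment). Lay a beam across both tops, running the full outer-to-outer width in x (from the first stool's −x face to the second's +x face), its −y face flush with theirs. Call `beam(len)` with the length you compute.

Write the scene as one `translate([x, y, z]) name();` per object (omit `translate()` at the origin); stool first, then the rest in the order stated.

stool();
translate([888, 0, 0]) stool();
translate([0, 0, 434]) beam(1206);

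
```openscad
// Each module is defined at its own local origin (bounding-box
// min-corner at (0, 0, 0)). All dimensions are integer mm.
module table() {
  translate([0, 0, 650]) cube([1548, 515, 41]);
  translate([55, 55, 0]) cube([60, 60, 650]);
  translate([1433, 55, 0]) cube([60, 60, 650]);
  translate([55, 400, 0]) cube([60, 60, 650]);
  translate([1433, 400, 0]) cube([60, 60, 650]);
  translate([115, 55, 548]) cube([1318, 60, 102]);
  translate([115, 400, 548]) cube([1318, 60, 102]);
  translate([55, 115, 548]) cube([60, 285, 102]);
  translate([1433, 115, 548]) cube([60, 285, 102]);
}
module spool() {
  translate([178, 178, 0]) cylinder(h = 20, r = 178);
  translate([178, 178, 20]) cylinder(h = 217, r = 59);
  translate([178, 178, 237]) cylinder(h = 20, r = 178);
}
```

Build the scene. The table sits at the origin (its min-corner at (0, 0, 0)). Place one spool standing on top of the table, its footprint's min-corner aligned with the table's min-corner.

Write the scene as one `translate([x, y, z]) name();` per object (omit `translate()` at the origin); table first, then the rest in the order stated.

table();
translate([0, 0, 691]) spool();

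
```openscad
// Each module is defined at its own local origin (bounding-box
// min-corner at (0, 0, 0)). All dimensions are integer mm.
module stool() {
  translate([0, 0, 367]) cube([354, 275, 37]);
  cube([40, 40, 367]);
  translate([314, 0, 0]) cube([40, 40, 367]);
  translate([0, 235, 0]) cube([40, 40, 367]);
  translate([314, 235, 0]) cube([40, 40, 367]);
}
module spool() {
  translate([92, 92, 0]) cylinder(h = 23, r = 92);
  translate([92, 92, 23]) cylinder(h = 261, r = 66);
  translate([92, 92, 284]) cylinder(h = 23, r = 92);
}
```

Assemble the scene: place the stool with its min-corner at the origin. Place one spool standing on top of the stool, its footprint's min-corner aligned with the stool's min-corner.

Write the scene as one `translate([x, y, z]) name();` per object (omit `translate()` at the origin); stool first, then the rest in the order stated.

stool();
translate([0, 0, 404]) spool();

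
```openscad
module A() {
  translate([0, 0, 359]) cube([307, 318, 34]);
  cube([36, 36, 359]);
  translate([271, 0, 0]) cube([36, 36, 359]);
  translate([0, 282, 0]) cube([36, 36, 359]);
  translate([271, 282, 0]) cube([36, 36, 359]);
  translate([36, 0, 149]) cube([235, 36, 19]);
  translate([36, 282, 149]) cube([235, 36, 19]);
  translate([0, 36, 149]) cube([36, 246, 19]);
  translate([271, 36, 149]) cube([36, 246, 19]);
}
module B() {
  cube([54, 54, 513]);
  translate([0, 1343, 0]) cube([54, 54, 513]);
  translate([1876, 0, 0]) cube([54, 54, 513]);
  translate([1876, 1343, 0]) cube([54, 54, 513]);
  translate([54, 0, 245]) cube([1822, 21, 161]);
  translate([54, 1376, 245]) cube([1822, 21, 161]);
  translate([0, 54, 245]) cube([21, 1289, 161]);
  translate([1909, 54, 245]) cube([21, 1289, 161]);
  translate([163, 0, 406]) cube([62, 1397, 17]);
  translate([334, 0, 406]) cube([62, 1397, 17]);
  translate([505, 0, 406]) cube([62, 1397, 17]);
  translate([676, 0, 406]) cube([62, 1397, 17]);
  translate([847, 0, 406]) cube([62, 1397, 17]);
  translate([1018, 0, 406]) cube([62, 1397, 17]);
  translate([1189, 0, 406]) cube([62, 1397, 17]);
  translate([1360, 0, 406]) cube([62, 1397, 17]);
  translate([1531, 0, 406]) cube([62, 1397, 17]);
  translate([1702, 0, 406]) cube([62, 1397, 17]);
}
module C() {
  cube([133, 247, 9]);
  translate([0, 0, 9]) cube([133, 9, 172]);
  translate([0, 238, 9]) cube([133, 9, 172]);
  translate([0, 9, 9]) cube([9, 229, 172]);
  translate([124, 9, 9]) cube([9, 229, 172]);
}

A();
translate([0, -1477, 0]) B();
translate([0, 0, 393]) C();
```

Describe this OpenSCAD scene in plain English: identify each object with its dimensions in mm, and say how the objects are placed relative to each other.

A is a four-legged stool. The seat is a 307×318×34 mm slab whose top surface is at z = 393 mm; four square legs, each 36×36 mm in cross-section, run from the floor (z = 0) to the underside of the seat, each flush with a corner of the seat. Four stretchers, 36 mm wide and 19 mm tall, connect adjacent legs with their undersides at z = 149 mm, each running between the inner faces of the legs it joins and aligned with the legs' outer faces on the other axis.

B is a bed frame 1930 mm long (x) by 1397 mm wide (y). Four 54×54 mm corner posts, 513 mm tall, at the corners of the footprint. Four rails of 21 mm thickness and 161 mm height run between adjacent posts with their undersides at z = 245 mm, their outer faces flush with the outside of the frame (the two x-running rails run between the posts' inner faces; the two y-running rails run between the posts' inner faces). 10 slats, each 62 mm wide (x) and 17 mm thick, lie across the top of the two x-running rails, running the full 1397 mm width of the frame in y; the slats are evenly spaced along x between the inner faces of the end posts with equal gaps (rounded down to the nearest mm) at the −x end and between each pair — any rounding remainder accumulates at the +x end.

C is an open storage box with external size 133×247×181 mm and wall thickness 9 mm (the base is also 9 mm thick). The base covers the whole footprint; the four walls stand on the base, with the y-facing walls full-width and the x-facing walls fitting between their inner faces.

The bed frame is on the floor beside the stool on its −y side. The open box is on top of the stool.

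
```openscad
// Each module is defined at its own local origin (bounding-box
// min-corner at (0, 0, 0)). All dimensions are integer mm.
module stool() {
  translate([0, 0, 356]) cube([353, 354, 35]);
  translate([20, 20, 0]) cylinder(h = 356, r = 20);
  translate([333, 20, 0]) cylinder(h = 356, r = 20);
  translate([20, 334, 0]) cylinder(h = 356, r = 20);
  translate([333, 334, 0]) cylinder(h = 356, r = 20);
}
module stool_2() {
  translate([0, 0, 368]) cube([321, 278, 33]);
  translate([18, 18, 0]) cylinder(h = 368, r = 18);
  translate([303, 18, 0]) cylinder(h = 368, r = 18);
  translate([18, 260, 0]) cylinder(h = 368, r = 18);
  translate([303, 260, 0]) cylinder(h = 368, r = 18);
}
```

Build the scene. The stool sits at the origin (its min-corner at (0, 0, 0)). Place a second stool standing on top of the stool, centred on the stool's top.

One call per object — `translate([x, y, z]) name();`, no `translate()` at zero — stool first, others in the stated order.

stool();
translate([16, 38, 391]) stool_2();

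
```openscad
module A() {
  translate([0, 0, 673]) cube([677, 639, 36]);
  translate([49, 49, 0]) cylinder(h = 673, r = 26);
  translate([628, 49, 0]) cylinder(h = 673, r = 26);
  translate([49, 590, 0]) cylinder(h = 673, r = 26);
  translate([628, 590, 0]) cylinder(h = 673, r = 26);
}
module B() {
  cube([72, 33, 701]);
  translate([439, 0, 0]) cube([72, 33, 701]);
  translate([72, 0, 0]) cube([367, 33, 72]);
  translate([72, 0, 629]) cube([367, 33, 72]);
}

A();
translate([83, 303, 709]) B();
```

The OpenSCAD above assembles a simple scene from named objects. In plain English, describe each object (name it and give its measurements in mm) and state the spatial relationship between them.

A is a table with a 677×639 mm rectangular top, 36 mm thick, top surface at z = 709 mm, supported by four round legs of 52 mm diameter, each leg's bounding box inset 23 mm from the nearest pair of top edges, running from the floor.

B is a picture frame with a 367×557 mm rectangular opening (x by z) and a uniform 72 mm border on every side. Frame depth is 33 mm along y. It is built from two vertical stiles running the full outside height and two horizontal rails spanning the gap between the stiles.

The picture frame is on top of the table, centred.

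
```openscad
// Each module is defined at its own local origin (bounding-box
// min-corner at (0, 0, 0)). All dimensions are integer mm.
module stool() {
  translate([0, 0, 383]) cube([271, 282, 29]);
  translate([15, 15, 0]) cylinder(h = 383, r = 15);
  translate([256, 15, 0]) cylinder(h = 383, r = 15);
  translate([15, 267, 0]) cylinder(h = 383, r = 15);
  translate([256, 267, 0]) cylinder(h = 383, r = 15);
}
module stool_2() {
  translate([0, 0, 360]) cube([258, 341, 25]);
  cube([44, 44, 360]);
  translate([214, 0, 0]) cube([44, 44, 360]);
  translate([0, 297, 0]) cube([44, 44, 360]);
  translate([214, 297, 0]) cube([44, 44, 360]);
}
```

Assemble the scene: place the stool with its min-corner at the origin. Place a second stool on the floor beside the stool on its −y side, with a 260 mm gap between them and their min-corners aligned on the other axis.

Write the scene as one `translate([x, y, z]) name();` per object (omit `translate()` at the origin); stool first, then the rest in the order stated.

stool();
translate([0, -601, 0]) stool_2();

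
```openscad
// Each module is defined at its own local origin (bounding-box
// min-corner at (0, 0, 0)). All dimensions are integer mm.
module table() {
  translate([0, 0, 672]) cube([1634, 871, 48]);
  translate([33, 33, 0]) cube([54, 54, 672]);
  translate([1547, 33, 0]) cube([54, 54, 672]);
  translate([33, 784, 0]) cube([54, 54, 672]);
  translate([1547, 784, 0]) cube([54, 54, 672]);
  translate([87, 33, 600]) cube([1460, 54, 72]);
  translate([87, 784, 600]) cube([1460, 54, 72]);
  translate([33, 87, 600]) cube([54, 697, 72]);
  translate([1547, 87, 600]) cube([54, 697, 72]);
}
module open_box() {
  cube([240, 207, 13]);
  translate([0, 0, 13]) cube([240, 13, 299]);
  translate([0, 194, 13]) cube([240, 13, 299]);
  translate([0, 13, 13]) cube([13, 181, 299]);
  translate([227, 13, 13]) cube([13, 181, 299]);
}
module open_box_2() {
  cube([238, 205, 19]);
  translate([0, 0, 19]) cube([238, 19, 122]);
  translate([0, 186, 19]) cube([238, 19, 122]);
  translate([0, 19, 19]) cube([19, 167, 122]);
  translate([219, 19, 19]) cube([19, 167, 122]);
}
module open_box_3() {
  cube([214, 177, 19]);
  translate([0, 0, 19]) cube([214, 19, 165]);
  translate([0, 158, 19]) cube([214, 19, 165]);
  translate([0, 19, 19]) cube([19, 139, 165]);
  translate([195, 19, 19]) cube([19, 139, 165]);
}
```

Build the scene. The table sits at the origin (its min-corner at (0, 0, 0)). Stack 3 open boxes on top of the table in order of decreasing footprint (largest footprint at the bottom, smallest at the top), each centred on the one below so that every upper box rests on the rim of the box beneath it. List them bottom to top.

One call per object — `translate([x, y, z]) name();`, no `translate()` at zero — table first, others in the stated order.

table();
translate([697, 332, 720]) open_box();
translate([698, 333, 1032]) open_box_2();
translate([710, 347, 1173]) open_box_3();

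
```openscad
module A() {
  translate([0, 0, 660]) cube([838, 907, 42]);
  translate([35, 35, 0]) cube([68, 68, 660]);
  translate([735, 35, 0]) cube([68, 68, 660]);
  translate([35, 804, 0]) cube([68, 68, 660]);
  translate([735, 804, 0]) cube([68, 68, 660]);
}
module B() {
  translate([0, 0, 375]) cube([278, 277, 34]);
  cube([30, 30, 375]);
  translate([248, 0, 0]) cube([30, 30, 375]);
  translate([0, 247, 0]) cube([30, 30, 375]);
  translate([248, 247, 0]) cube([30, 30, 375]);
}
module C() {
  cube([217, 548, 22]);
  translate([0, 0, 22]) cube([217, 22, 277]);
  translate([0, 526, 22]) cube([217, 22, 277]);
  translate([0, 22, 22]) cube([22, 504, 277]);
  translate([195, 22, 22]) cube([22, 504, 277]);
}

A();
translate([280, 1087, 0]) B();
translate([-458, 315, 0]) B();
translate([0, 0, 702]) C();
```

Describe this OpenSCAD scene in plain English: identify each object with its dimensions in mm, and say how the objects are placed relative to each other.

A is a table with a 838×907 mm rectangular top, 42 mm thick, top surface at z = 702 mm, supported by four 68×68 mm square legs, each inset 35 mm from the nearest pair of top edges, running from the floor.

B is a four-legged stool. The seat is 278×277 mm, 34 mm thick, top at z = 409 mm. It stands on four square legs, each 30×30 mm in cross-section, from z = 0 to the seat underside, each flush with a corner of the seat.

C is an open storage box with external size 217×548×299 mm and wall thickness 22 mm (the base is also 22 mm thick). The base covers the whole footprint; the four walls stand on the base, with the y-facing walls full-width and the x-facing walls fitting between their inner faces.

Two stools sit around the table at the +y, −x sides. The open box is on top of the table.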